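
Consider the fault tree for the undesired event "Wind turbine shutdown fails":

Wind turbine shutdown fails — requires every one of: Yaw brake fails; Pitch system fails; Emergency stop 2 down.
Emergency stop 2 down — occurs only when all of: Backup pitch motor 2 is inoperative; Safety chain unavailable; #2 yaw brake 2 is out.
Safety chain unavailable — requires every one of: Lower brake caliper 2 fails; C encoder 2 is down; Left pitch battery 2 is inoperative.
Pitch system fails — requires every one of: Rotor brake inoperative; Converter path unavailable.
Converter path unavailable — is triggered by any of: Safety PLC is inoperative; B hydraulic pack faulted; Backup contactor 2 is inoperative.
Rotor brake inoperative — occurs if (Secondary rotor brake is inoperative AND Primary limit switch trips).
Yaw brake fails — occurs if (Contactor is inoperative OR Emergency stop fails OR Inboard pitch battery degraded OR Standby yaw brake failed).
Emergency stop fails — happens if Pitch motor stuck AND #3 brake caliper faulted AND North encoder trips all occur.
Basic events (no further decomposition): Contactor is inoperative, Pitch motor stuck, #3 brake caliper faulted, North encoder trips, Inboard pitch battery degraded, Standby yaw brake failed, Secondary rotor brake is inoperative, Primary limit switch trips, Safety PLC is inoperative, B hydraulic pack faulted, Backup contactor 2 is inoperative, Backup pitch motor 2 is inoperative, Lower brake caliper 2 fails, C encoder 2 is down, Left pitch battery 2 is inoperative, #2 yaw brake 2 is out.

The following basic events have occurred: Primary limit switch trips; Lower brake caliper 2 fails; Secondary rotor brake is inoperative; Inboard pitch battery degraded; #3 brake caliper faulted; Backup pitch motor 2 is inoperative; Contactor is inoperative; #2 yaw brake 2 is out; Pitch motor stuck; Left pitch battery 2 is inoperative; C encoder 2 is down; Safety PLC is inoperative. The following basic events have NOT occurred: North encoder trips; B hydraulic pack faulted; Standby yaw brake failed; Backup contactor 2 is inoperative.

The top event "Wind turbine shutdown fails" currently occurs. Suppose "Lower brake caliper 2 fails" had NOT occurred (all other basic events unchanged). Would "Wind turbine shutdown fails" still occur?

Counterfactual: set "Lower brake caliper 2 fails" to not occurred.
Emergency stop fails [AND]: Pitch motor stuck=occurs, #3 brake caliper faulted=occurs, North encoder trips=not → not all inputs occur → does not occur.
Yaw brake fails [OR]: Contactor is inoperative=occurs, Emergency stop fails=not, Inboard pitch battery degraded=occurs, Standby yaw brake failed=not → at least one input occurs → occurs.
Rotor brake inoperative [AND]: Secondary rotor brake is inoperative=occurs, Primary limit switch trips=occurs → all inputs occur → occurs.
Converter path unavailable [OR]: Safety PLC is inoperative=occurs, B hydraulic pack faulted=not, Backup contactor 2 is inoperative=not → at least one input occurs → occurs.
Pitch system fails [AND]: Rotor brake inoperative=occurs, Converter path unavailable=occurs → all inputs occur → occurs.
Safety chain unavailable [AND]: Lower brake caliper 2 fails=not, C encoder 2 is down=occurs, Left pitch battery 2 is inoperative=occurs → not all inputs occur → does not occur.
Emergency stop 2 down [AND]: Backup pitch motor 2 is inoperative=occurs, Safety chain unavailable=not, #2 yaw brake 2 is out=occurs → not all inputs occur → does not occur.
Wind turbine shutdown fails [AND]: Yaw brake fails=occurs, Pitch system fails=occurs, Emergency stop 2 down=not → not all inputs occur → does not occur.

No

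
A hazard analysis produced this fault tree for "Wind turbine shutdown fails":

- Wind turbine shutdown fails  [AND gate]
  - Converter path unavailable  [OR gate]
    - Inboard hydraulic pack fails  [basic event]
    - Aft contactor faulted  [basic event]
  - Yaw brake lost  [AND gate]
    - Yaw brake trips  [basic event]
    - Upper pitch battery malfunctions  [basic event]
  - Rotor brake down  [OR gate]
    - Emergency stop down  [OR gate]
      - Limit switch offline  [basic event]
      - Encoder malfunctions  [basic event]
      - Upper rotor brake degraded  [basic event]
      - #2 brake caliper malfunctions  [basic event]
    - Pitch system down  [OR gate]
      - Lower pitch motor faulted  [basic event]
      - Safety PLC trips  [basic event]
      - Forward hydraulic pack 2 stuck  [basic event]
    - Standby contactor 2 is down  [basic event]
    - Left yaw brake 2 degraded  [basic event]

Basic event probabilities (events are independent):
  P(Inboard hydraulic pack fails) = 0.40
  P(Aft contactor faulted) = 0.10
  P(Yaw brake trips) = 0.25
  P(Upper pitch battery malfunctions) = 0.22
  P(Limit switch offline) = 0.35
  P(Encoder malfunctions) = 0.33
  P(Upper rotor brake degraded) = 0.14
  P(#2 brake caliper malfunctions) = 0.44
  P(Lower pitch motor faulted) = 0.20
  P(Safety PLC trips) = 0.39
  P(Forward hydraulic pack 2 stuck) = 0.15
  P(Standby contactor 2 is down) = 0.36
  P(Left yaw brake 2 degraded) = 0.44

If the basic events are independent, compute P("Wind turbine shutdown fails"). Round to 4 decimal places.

0.0245

P(Converter path unavailable) [OR] = 1 − (1−0.40) × (1−0.10) = 0.460000
P(Yaw brake lost) [AND] = 0.25 × 0.22 = 0.055000
P(Emergency stop down) [OR] = 1 − (1−0.35) × (1−0.33) × (1−0.14) × (1−0.44) = 0.790263
P(Pitch system down) [OR] = 1 − (1−0.20) × (1−0.39) × (1−0.15) = 0.585200
P(Rotor brake down) [OR] = 1 − (1−0.790263) × (1−0.585200) × (1−0.36) × (1−0.44) = 0.968820
P(Wind turbine shutdown fails) [AND] = 0.460000 × 0.055000 × 0.968820 = 0.024511
Rounded to 4 decimal places: P(Wind turbine shutdown fails) ≈ 0.0245.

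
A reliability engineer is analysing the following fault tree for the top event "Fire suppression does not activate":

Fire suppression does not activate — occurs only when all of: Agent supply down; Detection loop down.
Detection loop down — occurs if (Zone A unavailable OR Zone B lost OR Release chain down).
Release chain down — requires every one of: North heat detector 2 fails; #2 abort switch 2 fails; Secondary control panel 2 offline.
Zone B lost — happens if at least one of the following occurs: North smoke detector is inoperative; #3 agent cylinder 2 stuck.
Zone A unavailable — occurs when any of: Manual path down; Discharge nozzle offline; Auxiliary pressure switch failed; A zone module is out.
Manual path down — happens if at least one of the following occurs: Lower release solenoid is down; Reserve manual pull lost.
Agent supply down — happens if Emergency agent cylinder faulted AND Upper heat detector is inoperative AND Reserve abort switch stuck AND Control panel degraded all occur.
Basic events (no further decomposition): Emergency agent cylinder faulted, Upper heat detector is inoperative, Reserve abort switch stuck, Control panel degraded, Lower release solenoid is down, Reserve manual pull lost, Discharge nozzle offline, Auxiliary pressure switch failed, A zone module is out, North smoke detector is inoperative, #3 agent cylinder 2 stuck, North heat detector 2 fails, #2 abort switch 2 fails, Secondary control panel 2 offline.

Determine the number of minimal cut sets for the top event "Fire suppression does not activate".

8

Agent supply down [AND]: one cut set from each child combined → 1 × 1 × 1 × 1 = 1 cut set(s).
Manual path down [OR]: union of children's cut sets → 2 cut set(s).
Zone A unavailable [OR]: union of children's cut sets → 5 cut set(s).
Zone B lost [OR]: union of children's cut sets → 2 cut set(s).
Release chain down [AND]: one cut set from each child combined → 1 × 1 × 1 = 1 cut set(s).
Detection loop down [OR]: union of children's cut sets → 8 cut set(s).
Fire suppression does not activate [AND]: one cut set from each child combined → 1 × 8 = 8 cut set(s).
Minimal cut sets: {Control panel degraded, Emergency agent cylinder faulted, Lower release solenoid is down, Reserve abort switch stuck, Upper heat detector is inoperative}; {Control panel degraded, Emergency agent cylinder faulted, Reserve abort switch stuck, Reserve manual pull lost, Upper heat detector is inoperative}; {Control panel degraded, Discharge nozzle offline, Emergency agent cylinder faulted, Reserve abort switch stuck, Upper heat detector is inoperative}; {Auxiliary pressure switch failed, Control panel degraded, Emergency agent cylinder faulted, Reserve abort switch stuck, Upper heat detector is inoperative}; {A zone module is out, Control panel degraded, Emergency agent cylinder faulted, Reserve abort switch stuck, Upper heat detector is inoperative}; {Control panel degraded, Emergency agent cylinder faulted, North smoke detector is inoperative, Reserve abort switch stuck, Upper heat detector is inoperative}; {#3 agent cylinder 2 stuck, Control panel degraded, Emergency agent cylinder faulted, Reserve abort switch stuck, Upper heat detector is inoperative}; {#2 abort switch 2 fails, Control panel degraded, Emergency agent cylinder faulted, North heat detector 2 fails, Reserve abort switch stuck, Secondary control panel 2 offline, Upper heat detector is inoperative}.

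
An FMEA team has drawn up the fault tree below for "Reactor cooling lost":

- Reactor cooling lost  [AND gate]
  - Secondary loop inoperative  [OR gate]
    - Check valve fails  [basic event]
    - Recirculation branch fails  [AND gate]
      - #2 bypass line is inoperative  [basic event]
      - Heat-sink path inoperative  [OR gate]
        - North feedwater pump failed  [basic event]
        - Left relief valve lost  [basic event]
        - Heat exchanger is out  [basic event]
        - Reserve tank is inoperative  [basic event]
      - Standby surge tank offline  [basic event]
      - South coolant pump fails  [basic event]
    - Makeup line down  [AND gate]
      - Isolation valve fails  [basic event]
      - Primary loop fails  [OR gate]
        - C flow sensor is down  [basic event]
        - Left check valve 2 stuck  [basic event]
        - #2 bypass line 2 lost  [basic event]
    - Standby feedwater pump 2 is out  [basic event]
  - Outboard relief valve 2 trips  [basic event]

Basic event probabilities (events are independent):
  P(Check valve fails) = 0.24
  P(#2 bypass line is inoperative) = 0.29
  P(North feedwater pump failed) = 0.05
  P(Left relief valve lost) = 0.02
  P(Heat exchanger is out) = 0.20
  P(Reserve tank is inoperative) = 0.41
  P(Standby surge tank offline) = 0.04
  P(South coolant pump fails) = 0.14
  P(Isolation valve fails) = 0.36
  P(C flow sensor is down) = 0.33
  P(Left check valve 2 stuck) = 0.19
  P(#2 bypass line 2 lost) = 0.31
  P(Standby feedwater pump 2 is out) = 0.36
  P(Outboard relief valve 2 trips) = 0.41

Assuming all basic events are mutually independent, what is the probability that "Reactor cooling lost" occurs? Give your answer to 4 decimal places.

0.2556

P(Heat-sink path inoperative) [OR] = 1 − (1−0.05) × (1−0.02) × (1−0.20) × (1−0.41) = 0.560568
P(Recirculation branch fails) [AND] = 0.29 × 0.560568 × 0.04 × 0.14 = 0.000910
P(Primary loop fails) [OR] = 1 − (1−0.33) × (1−0.19) × (1−0.31) = 0.625537
P(Makeup line down) [AND] = 0.36 × 0.625537 = 0.225193
P(Secondary loop inoperative) [OR] = 1 − (1−0.24) × (1−0.000910) × (1−0.225193) × (1−0.36) = 0.623477
P(Reactor cooling lost) [AND] = 0.623477 × 0.41 = 0.255626
Rounded to 4 decimal places: P(Reactor cooling lost) ≈ 0.2556.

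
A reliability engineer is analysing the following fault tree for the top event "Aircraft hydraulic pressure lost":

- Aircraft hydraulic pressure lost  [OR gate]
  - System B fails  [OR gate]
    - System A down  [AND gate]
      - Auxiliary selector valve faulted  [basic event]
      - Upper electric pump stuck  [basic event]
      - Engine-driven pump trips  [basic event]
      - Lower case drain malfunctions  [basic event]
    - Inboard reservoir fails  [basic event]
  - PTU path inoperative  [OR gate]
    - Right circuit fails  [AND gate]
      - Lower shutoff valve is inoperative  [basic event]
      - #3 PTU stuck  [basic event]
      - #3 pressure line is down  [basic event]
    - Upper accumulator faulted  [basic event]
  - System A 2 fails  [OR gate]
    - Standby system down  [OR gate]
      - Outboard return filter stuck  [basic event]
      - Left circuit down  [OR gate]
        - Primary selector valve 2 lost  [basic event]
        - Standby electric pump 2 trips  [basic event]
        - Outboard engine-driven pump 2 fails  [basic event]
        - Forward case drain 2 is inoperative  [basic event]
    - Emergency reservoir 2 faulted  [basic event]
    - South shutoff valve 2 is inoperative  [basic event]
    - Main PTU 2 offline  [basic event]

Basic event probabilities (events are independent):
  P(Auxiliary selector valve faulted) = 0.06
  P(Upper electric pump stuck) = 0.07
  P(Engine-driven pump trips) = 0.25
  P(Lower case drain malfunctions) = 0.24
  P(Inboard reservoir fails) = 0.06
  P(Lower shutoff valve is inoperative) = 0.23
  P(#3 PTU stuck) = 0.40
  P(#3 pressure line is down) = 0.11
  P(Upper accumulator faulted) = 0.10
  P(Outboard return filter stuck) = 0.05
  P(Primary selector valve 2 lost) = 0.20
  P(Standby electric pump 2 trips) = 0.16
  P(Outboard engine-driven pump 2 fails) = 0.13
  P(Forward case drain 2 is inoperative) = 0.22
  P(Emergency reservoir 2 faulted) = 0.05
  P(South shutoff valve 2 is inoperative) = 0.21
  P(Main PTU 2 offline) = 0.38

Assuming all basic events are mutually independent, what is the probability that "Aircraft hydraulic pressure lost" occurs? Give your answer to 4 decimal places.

0.8312

P(System A down) [AND] = 0.06 × 0.07 × 0.25 × 0.24 = 0.000252
P(System B fails) [OR] = 1 − (1−0.000252) × (1−0.06) = 0.060237
P(Right circuit fails) [AND] = 0.23 × 0.40 × 0.11 = 0.010120
P(PTU path inoperative) [OR] = 1 − (1−0.010120) × (1−0.10) = 0.109108
P(Left circuit down) [OR] = 1 − (1−0.20) × (1−0.16) × (1−0.13) × (1−0.22) = 0.543981
P(Standby system down) [OR] = 1 − (1−0.05) × (1−0.543981) = 0.566782
P(System A 2 fails) [OR] = 1 − (1−0.566782) × (1−0.05) × (1−0.21) × (1−0.38) = 0.798419
P(Aircraft hydraulic pressure lost) [OR] = 1 − (1−0.060237) × (1−0.109108) × (1−0.798419) = 0.831231
Rounded to 4 decimal places: P(Aircraft hydraulic pressure lost) ≈ 0.8312.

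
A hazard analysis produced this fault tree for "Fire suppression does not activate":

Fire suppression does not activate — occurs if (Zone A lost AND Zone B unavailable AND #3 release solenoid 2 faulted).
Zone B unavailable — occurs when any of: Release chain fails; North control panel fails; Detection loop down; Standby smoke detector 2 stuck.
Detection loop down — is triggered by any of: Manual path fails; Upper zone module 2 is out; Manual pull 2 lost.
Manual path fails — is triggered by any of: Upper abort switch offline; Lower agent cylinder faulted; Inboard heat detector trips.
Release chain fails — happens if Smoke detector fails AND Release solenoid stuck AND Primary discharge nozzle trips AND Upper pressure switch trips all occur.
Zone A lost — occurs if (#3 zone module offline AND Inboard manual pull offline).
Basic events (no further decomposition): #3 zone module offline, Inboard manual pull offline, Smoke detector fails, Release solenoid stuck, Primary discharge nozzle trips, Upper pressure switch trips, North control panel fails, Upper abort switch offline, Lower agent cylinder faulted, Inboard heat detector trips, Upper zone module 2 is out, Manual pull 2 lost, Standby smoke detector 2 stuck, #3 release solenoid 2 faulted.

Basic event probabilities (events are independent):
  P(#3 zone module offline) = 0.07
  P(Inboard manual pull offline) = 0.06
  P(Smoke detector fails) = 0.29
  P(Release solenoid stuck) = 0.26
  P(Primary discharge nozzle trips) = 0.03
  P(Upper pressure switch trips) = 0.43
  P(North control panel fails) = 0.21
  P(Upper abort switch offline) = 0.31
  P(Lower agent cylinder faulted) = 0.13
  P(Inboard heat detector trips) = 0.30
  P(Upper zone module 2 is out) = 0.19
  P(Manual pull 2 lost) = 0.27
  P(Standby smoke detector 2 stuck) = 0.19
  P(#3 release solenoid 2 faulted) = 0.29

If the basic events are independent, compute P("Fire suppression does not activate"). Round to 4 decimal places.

0.0010

P(Zone A lost) [AND] = 0.07 × 0.06 = 0.004200
P(Release chain fails) [AND] = 0.29 × 0.26 × 0.03 × 0.43 = 0.000973
P(Manual path fails) [OR] = 1 − (1−0.31) × (1−0.13) × (1−0.30) = 0.579790
P(Detection loop down) [OR] = 1 − (1−0.579790) × (1−0.19) × (1−0.27) = 0.751530
P(Zone B unavailable) [OR] = 1 − (1−0.000973) × (1−0.21) × (1−0.751530) × (1−0.19) = 0.841159
P(Fire suppression does not activate) [AND] = 0.004200 × 0.841159 × 0.29 = 0.001025
Rounded to 4 decimal places: P(Fire suppression does not activate) ≈ 0.0010.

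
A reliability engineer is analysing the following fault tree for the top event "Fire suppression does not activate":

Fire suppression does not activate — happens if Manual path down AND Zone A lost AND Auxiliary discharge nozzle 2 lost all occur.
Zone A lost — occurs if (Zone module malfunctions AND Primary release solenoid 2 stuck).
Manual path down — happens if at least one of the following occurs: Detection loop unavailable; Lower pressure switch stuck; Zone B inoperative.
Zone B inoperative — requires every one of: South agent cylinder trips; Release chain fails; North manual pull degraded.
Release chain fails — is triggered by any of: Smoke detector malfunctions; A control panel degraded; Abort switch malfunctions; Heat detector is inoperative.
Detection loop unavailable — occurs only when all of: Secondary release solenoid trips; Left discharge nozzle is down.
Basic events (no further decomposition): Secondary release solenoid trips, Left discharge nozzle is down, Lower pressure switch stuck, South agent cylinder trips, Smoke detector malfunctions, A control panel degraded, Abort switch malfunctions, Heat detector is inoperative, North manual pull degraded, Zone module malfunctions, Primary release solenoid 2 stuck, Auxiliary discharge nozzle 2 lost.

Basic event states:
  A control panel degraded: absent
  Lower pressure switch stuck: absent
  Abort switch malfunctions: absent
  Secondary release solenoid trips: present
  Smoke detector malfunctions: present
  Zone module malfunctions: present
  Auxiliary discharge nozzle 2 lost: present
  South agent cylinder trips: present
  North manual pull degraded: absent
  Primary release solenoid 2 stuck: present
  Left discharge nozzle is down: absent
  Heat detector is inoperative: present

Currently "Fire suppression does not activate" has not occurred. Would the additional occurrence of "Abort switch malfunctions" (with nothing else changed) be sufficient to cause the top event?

No

Counterfactual: set "Abort switch malfunctions" to occurred.
Detection loop unavailable [AND]: Secondary release solenoid trips=occurs, Left discharge nozzle is down=not → not all inputs occur → does not occur.
Release chain fails [OR]: Smoke detector malfunctions=occurs, A control panel degraded=not, Abort switch malfunctions=occurs, Heat detector is inoperative=occurs → at least one input occurs → occurs.
Zone B inoperative [AND]: South agent cylinder trips=occurs, Release chain fails=occurs, North manual pull degraded=not → not all inputs occur → does not occur.
Manual path down [OR]: Detection loop unavailable=not, Lower pressure switch stuck=not, Zone B inoperative=not → no input occurs → does not occur.
Zone A lost [AND]: Zone module malfunctions=occurs, Primary release solenoid 2 stuck=occurs → all inputs occur → occurs.
Fire suppression does not activate [AND]: Manual path down=not, Zone A lost=occurs, Auxiliary discharge nozzle 2 lost=occurs → not all inputs occur → does not occur.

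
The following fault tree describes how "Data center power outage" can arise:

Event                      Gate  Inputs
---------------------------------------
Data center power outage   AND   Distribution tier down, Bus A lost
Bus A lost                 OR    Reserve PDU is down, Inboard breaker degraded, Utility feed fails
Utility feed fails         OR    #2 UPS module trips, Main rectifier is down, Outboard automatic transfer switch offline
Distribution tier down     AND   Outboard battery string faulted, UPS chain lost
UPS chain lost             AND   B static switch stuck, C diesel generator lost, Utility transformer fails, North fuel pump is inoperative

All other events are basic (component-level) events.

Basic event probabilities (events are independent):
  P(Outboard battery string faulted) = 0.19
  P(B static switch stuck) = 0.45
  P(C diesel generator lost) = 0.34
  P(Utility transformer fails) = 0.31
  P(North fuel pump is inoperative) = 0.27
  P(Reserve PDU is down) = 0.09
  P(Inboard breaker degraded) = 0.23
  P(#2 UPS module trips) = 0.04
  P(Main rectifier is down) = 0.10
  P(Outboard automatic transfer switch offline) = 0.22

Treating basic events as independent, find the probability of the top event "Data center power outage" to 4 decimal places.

P(UPS chain lost) [AND] = 0.45 × 0.34 × 0.31 × 0.27 = 0.012806
P(Distribution tier down) [AND] = 0.19 × 0.012806 = 0.002433
P(Utility feed fails) [OR] = 1 − (1−0.04) × (1−0.10) × (1−0.22) = 0.326080
P(Bus A lost) [OR] = 1 − (1−0.09) × (1−0.23) × (1−0.326080) = 0.527784
P(Data center power outage) [AND] = 0.002433 × 0.527784 = 0.001284
Rounded to 4 decimal places: P(Data center power outage) ≈ 0.0013.

0.0013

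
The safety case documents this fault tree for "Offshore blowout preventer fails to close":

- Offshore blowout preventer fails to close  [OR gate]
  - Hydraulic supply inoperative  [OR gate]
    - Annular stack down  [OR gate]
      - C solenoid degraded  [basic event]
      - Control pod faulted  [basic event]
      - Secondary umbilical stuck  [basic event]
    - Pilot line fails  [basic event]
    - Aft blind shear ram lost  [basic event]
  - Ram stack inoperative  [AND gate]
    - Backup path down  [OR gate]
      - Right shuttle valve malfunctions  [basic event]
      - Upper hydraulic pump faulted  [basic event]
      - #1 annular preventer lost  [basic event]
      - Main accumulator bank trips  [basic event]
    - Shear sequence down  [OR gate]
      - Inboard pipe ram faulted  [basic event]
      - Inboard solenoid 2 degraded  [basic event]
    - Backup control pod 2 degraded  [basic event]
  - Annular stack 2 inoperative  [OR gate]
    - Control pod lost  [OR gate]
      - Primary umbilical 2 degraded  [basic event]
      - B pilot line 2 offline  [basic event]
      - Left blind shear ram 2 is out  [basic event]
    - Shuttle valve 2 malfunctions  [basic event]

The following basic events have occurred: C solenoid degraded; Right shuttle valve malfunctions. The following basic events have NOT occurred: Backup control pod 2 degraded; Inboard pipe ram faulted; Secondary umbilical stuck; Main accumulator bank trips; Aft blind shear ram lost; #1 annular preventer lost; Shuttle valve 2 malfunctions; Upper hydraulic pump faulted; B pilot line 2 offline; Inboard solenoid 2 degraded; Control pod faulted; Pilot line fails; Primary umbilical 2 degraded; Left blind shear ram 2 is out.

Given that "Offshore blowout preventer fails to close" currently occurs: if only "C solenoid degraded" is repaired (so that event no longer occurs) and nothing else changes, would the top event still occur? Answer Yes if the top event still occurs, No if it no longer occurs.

Counterfactual: set "C solenoid degraded" to not occurred.
Annular stack down [OR]: C solenoid degraded=not, Control pod faulted=not, Secondary umbilical stuck=not → no input occurs → does not occur.
Hydraulic supply inoperative [OR]: Annular stack down=not, Pilot line fails=not, Aft blind shear ram lost=not → no input occurs → does not occur.
Backup path down [OR]: Right shuttle valve malfunctions=occurs, Upper hydraulic pump faulted=not, #1 annular preventer lost=not, Main accumulator bank trips=not → at least one input occurs → occurs.
Shear sequence down [OR]: Inboard pipe ram faulted=not, Inboard solenoid 2 degraded=not → no input occurs → does not occur.
Ram stack inoperative [AND]: Backup path down=occurs, Shear sequence down=not, Backup control pod 2 degraded=not → not all inputs occur → does not occur.
Control pod lost [OR]: Primary umbilical 2 degraded=not, B pilot line 2 offline=not, Left blind shear ram 2 is out=not → no input occurs → does not occur.
Annular stack 2 inoperative [OR]: Control pod lost=not, Shuttle valve 2 malfunctions=not → no input occurs → does not occur.
Offshore blowout preventer fails to close [OR]: Hydraulic supply inoperative=not, Ram stack inoperative=not, Annular stack 2 inoperative=not → no input occurs → does not occur.

No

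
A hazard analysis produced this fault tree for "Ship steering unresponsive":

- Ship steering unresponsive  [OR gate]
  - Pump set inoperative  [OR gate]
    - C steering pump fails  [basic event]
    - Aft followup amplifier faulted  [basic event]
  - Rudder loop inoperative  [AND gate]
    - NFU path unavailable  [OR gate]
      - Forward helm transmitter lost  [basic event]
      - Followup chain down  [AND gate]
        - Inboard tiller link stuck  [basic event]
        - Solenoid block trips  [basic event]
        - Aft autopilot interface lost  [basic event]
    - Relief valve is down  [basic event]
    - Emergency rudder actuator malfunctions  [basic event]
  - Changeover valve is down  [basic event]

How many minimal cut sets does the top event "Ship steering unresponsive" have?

Pump set inoperative [OR]: union of children's cut sets → 2 cut set(s).
Followup chain down [AND]: one cut set from each child combined → 1 × 1 × 1 = 1 cut set(s).
NFU path unavailable [OR]: union of children's cut sets → 2 cut set(s).
Rudder loop inoperative [AND]: one cut set from each child combined → 2 × 1 × 1 = 2 cut set(s).
Ship steering unresponsive [OR]: union of children's cut sets → 5 cut set(s).
Minimal cut sets: {C steering pump fails}; {Aft followup amplifier faulted}; {Emergency rudder actuator malfunctions, Forward helm transmitter lost, Relief valve is down}; {Aft autopilot interface lost, Emergency rudder actuator malfunctions, Inboard tiller link stuck, Relief valve is down, Solenoid block trips}; {Changeover valve is down}.

5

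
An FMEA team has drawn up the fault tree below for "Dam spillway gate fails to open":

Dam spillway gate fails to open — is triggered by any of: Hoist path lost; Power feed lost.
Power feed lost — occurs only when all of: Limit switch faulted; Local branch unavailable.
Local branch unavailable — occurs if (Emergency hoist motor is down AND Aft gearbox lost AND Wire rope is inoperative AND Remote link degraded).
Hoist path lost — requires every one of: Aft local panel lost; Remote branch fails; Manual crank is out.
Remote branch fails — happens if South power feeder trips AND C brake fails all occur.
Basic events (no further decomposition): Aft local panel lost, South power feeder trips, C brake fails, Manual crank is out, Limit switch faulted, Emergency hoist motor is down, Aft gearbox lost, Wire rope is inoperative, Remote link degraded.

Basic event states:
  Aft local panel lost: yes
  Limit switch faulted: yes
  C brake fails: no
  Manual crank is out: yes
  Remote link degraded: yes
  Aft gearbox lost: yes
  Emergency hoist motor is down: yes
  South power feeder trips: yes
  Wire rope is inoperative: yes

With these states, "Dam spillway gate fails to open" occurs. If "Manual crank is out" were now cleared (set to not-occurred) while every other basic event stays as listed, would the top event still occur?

Yes

Counterfactual: set "Manual crank is out" to not occurred.
Remote branch fails [AND]: South power feeder trips=occurs, C brake fails=not → not all inputs occur → does not occur.
Hoist path lost [AND]: Aft local panel lost=occurs, Remote branch fails=not, Manual crank is out=not → not all inputs occur → does not occur.
Local branch unavailable [AND]: Emergency hoist motor is down=occurs, Aft gearbox lost=occurs, Wire rope is inoperative=occurs, Remote link degraded=occurs → all inputs occur → occurs.
Power feed lost [AND]: Limit switch faulted=occurs, Local branch unavailable=occurs → all inputs occur → occurs.
Dam spillway gate fails to open [OR]: Hoist path lost=not, Power feed lost=occurs → at least one input occurs → occurs.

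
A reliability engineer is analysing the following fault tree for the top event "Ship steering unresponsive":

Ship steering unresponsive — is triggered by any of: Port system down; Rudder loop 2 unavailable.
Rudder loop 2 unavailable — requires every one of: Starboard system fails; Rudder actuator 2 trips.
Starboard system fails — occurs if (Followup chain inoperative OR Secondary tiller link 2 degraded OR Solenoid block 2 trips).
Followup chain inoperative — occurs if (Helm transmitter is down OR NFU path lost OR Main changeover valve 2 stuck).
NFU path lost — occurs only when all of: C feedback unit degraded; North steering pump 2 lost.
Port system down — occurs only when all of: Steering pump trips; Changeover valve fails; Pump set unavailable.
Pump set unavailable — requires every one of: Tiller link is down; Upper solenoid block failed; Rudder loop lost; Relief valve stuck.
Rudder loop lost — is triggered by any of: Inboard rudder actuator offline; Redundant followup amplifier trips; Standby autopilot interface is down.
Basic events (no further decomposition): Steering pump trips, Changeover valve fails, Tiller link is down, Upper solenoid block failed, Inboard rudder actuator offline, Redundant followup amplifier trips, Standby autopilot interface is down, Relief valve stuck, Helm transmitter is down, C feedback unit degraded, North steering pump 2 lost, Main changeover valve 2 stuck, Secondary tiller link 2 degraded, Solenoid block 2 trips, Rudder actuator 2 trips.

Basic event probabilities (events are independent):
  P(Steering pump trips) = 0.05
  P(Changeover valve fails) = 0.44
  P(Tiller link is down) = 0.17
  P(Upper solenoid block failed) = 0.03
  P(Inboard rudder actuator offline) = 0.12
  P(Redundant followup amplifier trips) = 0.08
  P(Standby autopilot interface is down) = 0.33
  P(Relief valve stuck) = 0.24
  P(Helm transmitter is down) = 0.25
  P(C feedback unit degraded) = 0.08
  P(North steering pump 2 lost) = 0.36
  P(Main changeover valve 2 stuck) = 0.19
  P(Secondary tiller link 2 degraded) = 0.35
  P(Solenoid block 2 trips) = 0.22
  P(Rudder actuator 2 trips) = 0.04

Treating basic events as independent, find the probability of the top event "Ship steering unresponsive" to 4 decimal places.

0.0280

P(Rudder loop lost) [OR] = 1 − (1−0.12) × (1−0.08) × (1−0.33) = 0.457568
P(Pump set unavailable) [AND] = 0.17 × 0.03 × 0.457568 × 0.24 = 0.000560
P(Port system down) [AND] = 0.05 × 0.44 × 0.000560 = 0.000012
P(NFU path lost) [AND] = 0.08 × 0.36 = 0.028800
P(Followup chain inoperative) [OR] = 1 − (1−0.25) × (1−0.028800) × (1−0.19) = 0.409996
P(Starboard system fails) [OR] = 1 − (1−0.409996) × (1−0.35) × (1−0.22) = 0.700868
P(Rudder loop 2 unavailable) [AND] = 0.700868 × 0.04 = 0.028035
P(Ship steering unresponsive) [OR] = 1 − (1−0.000012) × (1−0.028035) = 0.028047
Rounded to 4 decimal places: P(Ship steering unresponsive) ≈ 0.0280.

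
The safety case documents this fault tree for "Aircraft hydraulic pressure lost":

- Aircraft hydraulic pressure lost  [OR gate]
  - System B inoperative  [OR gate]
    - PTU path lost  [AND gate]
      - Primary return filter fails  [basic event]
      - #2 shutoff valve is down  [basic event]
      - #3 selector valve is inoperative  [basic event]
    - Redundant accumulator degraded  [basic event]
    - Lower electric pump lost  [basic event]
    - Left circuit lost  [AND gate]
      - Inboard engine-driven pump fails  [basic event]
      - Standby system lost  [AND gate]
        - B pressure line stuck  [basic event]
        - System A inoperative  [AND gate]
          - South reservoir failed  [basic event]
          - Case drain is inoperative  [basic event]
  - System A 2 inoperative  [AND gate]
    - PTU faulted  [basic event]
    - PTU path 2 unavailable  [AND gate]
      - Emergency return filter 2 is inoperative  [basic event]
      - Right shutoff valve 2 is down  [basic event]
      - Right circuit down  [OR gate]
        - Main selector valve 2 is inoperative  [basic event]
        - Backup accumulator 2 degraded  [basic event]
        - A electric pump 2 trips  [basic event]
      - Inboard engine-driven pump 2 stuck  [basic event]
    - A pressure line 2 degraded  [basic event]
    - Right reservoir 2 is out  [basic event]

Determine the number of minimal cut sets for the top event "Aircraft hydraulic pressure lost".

PTU path lost [AND]: one cut set from each child combined → 1 × 1 × 1 = 1 cut set(s).
System A inoperative [AND]: one cut set from each child combined → 1 × 1 = 1 cut set(s).
Standby system lost [AND]: one cut set from each child combined → 1 × 1 = 1 cut set(s).
Left circuit lost [AND]: one cut set from each child combined → 1 × 1 = 1 cut set(s).
System B inoperative [OR]: union of children's cut sets → 4 cut set(s).
Right circuit down [OR]: union of children's cut sets → 3 cut set(s).
PTU path 2 unavailable [AND]: one cut set from each child combined → 1 × 1 × 3 × 1 = 3 cut set(s).
System A 2 inoperative [AND]: one cut set from each child combined → 1 × 3 × 1 × 1 = 3 cut set(s).
Aircraft hydraulic pressure lost [OR]: union of children's cut sets → 7 cut set(s).
Minimal cut sets: {#2 shutoff valve is down, #3 selector valve is inoperative, Primary return filter fails}; {Redundant accumulator degraded}; {Lower electric pump lost}; {B pressure line stuck, Case drain is inoperative, Inboard engine-driven pump fails, South reservoir failed}; {A pressure line 2 degraded, Emergency return filter 2 is inoperative, Inboard engine-driven pump 2 stuck, Main selector valve 2 is inoperative, PTU faulted, Right reservoir 2 is out, Right shutoff valve 2 is down}; {A pressure line 2 degraded, Backup accumulator 2 degraded, Emergency return filter 2 is inoperative, Inboard engine-driven pump 2 stuck, PTU faulted, Right reservoir 2 is out, Right shutoff valve 2 is down}; {A electric pump 2 trips, A pressure line 2 degraded, Emergency return filter 2 is inoperative, Inboard engine-driven pump 2 stuck, PTU faulted, Right reservoir 2 is out, Right shutoff valve 2 is down}.

7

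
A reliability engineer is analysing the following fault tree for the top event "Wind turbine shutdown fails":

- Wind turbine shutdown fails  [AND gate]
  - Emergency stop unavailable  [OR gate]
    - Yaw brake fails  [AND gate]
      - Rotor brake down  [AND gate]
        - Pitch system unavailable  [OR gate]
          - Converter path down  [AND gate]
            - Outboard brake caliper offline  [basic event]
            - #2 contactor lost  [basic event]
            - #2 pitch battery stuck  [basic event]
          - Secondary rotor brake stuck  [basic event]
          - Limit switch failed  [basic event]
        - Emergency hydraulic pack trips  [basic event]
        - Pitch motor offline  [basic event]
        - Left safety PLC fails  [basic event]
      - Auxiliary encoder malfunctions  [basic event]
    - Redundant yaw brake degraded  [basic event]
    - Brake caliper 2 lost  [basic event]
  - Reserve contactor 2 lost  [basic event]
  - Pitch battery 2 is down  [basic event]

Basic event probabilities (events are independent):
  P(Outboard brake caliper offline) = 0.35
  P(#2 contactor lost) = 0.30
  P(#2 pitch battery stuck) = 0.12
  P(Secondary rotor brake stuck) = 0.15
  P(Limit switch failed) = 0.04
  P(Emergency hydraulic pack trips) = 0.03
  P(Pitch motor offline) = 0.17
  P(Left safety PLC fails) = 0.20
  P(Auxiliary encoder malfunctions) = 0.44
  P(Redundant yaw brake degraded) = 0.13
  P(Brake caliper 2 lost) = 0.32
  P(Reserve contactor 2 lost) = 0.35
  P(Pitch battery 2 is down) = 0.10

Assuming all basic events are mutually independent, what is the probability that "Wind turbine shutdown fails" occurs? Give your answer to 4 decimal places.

0.0143

P(Converter path down) [AND] = 0.35 × 0.30 × 0.12 = 0.012600
P(Pitch system unavailable) [OR] = 1 − (1−0.012600) × (1−0.15) × (1−0.04) = 0.194282
P(Rotor brake down) [AND] = 0.194282 × 0.03 × 0.17 × 0.20 = 0.000198
P(Yaw brake fails) [AND] = 0.000198 × 0.44 = 0.000087
P(Emergency stop unavailable) [OR] = 1 − (1−0.000087) × (1−0.13) × (1−0.32) = 0.408451
P(Wind turbine shutdown fails) [AND] = 0.408451 × 0.35 × 0.10 = 0.014296
Rounded to 4 decimal places: P(Wind turbine shutdown fails) ≈ 0.0143.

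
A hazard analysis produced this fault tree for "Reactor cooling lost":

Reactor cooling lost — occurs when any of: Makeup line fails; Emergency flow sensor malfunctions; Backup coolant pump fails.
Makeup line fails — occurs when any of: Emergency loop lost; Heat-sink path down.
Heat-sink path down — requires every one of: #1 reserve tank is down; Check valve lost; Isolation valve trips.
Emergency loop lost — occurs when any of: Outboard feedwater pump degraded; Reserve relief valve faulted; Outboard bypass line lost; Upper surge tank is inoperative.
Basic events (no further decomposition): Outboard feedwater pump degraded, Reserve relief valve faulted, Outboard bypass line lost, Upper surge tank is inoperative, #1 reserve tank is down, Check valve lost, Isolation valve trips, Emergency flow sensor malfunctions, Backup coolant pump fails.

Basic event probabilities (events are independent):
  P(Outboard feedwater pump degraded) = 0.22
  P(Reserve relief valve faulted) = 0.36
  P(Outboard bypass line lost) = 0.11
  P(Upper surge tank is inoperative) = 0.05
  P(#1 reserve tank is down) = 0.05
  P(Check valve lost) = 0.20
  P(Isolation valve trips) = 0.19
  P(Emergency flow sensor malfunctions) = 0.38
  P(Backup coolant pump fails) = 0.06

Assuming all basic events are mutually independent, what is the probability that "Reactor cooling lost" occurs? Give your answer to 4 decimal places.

0.7545

P(Emergency loop lost) [OR] = 1 − (1−0.22) × (1−0.36) × (1−0.11) × (1−0.05) = 0.577926
P(Heat-sink path down) [AND] = 0.05 × 0.20 × 0.19 = 0.001900
P(Makeup line fails) [OR] = 1 − (1−0.577926) × (1−0.001900) = 0.578728
P(Reactor cooling lost) [OR] = 1 − (1−0.578728) × (1−0.38) × (1−0.06) = 0.754483
Rounded to 4 decimal places: P(Reactor cooling lost) ≈ 0.7545.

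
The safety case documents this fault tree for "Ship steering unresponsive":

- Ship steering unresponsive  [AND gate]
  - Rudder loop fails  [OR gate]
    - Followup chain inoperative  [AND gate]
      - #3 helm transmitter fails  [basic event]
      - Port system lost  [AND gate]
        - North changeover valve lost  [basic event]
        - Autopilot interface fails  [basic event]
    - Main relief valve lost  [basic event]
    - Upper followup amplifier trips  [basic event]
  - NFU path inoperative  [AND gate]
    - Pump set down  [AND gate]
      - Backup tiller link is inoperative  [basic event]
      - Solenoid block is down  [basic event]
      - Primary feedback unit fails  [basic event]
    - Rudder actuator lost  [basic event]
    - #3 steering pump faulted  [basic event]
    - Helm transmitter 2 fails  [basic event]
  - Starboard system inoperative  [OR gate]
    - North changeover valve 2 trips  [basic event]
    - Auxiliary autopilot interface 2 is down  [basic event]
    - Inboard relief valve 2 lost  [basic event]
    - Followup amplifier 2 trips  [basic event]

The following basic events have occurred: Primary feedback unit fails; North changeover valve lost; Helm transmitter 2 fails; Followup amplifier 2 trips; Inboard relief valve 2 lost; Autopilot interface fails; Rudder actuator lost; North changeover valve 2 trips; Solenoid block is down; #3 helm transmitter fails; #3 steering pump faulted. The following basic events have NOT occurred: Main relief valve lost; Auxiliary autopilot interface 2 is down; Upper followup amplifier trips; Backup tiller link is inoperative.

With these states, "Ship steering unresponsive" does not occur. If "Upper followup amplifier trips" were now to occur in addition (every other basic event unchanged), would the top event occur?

Counterfactual: set "Upper followup amplifier trips" to occurred.
Port system lost [AND]: North changeover valve lost=occurs, Autopilot interface fails=occurs → all inputs occur → occurs.
Followup chain inoperative [AND]: #3 helm transmitter fails=occurs, Port system lost=occurs → all inputs occur → occurs.
Rudder loop fails [OR]: Followup chain inoperative=occurs, Main relief valve lost=not, Upper followup amplifier trips=occurs → at least one input occurs → occurs.
Pump set down [AND]: Backup tiller link is inoperative=not, Solenoid block is down=occurs, Primary feedback unit fails=occurs → not all inputs occur → does not occur.
NFU path inoperative [AND]: Pump set down=not, Rudder actuator lost=occurs, #3 steering pump faulted=occurs, Helm transmitter 2 fails=occurs → not all inputs occur → does not occur.
Starboard system inoperative [OR]: North changeover valve 2 trips=occurs, Auxiliary autopilot interface 2 is down=not, Inboard relief valve 2 lost=occurs, Followup amplifier 2 trips=occurs → at least one input occurs → occurs.
Ship steering unresponsive [AND]: Rudder loop fails=occurs, NFU path inoperative=not, Starboard system inoperative=occurs → not all inputs occur → does not occur.

No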